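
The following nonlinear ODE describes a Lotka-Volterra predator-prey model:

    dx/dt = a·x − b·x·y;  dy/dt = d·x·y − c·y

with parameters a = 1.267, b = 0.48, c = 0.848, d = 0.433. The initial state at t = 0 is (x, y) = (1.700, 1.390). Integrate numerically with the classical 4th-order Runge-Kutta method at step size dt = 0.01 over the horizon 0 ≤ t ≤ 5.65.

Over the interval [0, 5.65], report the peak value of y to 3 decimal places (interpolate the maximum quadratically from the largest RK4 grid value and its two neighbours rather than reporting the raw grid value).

t=0.000: state=(1.700, 1.390)
step 1 (dt=0.01): k1=(1.020, -0.156), k2=(1.023, -0.152), k3=(1.023, -0.152), k4=(1.027, -0.149); state += dt/6·(k1+2k2+2k3+k4)
t=0.010: state=(1.710, 1.388)
t=0.020: state=(1.721, 1.387)
t=0.030: state=(1.731, 1.386)
continuing one RK4 step at a time; state shown every 20 steps (Δt=0.2):
t=0.200: state=(1.919, 1.372)
t=0.400: state=(2.167, 1.382)
t=0.600: state=(2.440, 1.423)
t=0.800: state=(2.733, 1.503)
t=1.000: state=(3.031, 1.628)
t=1.200: state=(3.313, 1.809)
t=1.400: state=(3.548, 2.056)
t=1.600: state=(3.697, 2.376)
t=1.800: state=(3.723, 2.768)
t=2.000: state=(3.601, 3.212)
t=2.200: state=(3.335, 3.664)
t=2.400: state=(2.963, 4.064)
t=2.600: state=(2.546, 4.355)
t=2.800: state=(2.142, 4.501)
t=3.000: state=(1.789, 4.502)
t=3.200: state=(1.504, 4.380)
t=3.400: state=(1.285, 4.169)
t=3.600: state=(1.123, 3.904)
t=3.800: state=(1.009, 3.612)
t=4.000: state=(0.932, 3.315)
t=4.200: state=(0.886, 3.027)
t=4.400: state=(0.865, 2.755)
t=4.600: state=(0.866, 2.506)
t=4.800: state=(0.886, 2.281)
t=5.000: state=(0.927, 2.082)
t=5.200: state=(0.986, 1.909)
t=5.400: state=(1.065, 1.761)
t=5.600: state=(1.166, 1.636)
t=5.650: state=(1.195, 1.609)
largest grid value and its neighbours: y(2.890)=4.51865, y(2.900)=4.51880, y(2.910)=4.51861
parabola through these three points peaks at t≈2.899 with y≈4.51880

max y = 4.519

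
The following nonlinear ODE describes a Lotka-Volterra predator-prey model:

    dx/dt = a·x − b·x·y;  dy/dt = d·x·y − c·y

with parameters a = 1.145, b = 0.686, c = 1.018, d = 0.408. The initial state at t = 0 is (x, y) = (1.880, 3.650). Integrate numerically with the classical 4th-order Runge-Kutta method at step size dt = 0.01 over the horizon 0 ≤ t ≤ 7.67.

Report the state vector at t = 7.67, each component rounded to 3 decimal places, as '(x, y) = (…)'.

(x, y) = (0.763, 1.605)

t=0.000: state=(1.880, 3.650)
step 1 (dt=0.01): k1=(-2.555, -0.916), k2=(-2.532, -0.934), k3=(-2.532, -0.934), k4=(-2.508, -0.951); state += dt/6·(k1+2k2+2k3+k4)
t=0.010: state=(1.855, 3.641)
t=0.020: state=(1.830, 3.631)
t=0.030: state=(1.805, 3.621)
continuing one RK4 step at a time; state shown every 25 steps (Δt=0.25):
t=0.250: state=(1.372, 3.333)
t=0.500: state=(1.068, 2.923)
t=0.750: state=(0.893, 2.502)
t=1.000: state=(0.801, 2.114)
t=1.250: state=(0.765, 1.774)
t=1.500: state=(0.770, 1.487)
t=1.750: state=(0.811, 1.250)
t=2.000: state=(0.887, 1.056)
t=2.250: state=(0.999, 0.901)
t=2.500: state=(1.152, 0.779)
t=2.750: state=(1.353, 0.686)
t=3.000: state=(1.612, 0.619)
t=3.250: state=(1.938, 0.575)
t=3.500: state=(2.343, 0.554)
t=3.750: state=(2.837, 0.559)
t=4.000: state=(3.423, 0.596)
t=4.250: state=(4.089, 0.677)
t=4.500: state=(4.792, 0.826)
t=4.750: state=(5.429, 1.079)
t=5.000: state=(5.814, 1.489)
t=5.250: state=(5.711, 2.089)
t=5.500: state=(4.998, 2.810)
t=5.750: state=(3.883, 3.433)
t=6.000: state=(2.782, 3.732)
t=6.250: state=(1.954, 3.674)
t=6.500: state=(1.418, 3.376)
t=6.750: state=(1.095, 2.971)
t=7.000: state=(0.908, 2.549)
t=7.250: state=(0.808, 2.155)
t=7.500: state=(0.766, 1.810)
t=7.670: state=(0.763, 1.605)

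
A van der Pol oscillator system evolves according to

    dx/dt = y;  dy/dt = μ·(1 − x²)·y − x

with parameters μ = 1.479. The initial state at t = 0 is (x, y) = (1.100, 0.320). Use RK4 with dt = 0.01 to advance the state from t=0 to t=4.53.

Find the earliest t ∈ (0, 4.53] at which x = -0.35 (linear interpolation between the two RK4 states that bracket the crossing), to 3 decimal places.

t = 1.818

t=0.000: state=(1.100, 0.320)
step 1 (dt=0.01): k1=(0.320, -1.199), k2=(0.314, -1.201), k3=(0.314, -1.201), k4=(0.308, -1.202); state += dt/6·(k1+2k2+2k3+k4)
t=0.010: state=(1.103, 0.308)
t=0.020: state=(1.106, 0.296)
t=0.030: state=(1.109, 0.284)
continuing one RK4 step at a time; state shown every 20 steps (Δt=0.2):
t=0.200: state=(1.140, 0.080)
t=0.400: state=(1.133, -0.145)
t=0.600: state=(1.083, -0.350)
t=0.800: state=(0.993, -0.548)
t=1.000: state=(0.863, -0.761)
t=1.200: state=(0.686, -1.021)
t=1.400: state=(0.449, -1.372)
t=1.600: state=(0.128, -1.862)
t=1.800: state=(-0.305, -2.472)
t=1.810: state=(-0.330, -2.501)
next step: t=1.820: state=(-0.355, -2.531) — x has crossed -0.35
linear interpolation between t=1.810 (-0.32980) and t=1.820 (-0.35497) → t≈1.818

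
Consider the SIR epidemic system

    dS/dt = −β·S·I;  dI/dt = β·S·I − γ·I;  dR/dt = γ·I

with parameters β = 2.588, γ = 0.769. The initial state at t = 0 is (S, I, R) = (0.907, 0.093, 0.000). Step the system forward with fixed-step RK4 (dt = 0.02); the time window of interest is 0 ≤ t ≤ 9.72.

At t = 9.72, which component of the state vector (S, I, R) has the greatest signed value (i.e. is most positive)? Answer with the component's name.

largest component: R

t=0.000: state=(0.907, 0.093, 0.000)
step 1 (dt=0.02): k1=(-0.218, 0.147, 0.072), k2=(-0.221, 0.149, 0.073), k3=(-0.221, 0.149, 0.073), k4=(-0.224, 0.150, 0.074); state += dt/6·(k1+2k2+2k3+k4)
t=0.020: state=(0.903, 0.096, 0.001)
t=0.040: state=(0.898, 0.099, 0.003)
t=0.060: state=(0.893, 0.102, 0.004)
continuing one RK4 step at a time; state shown every 25 steps (Δt=0.5):
t=0.500: state=(0.760, 0.188, 0.053)
t=1.000: state=(0.553, 0.300, 0.147)
t=1.500: state=(0.357, 0.366, 0.277)
t=2.000: state=(0.222, 0.360, 0.419)
t=2.500: state=(0.143, 0.309, 0.548)
t=3.000: state=(0.100, 0.245, 0.654)
t=3.500: state=(0.076, 0.187, 0.737)
t=4.000: state=(0.062, 0.139, 0.800)
t=4.500: state=(0.053, 0.102, 0.845)
t=5.000: state=(0.047, 0.074, 0.879)
t=5.500: state=(0.043, 0.053, 0.903)
t=6.000: state=(0.041, 0.038, 0.921)
t=6.500: state=(0.039, 0.027, 0.933)
t=7.000: state=(0.038, 0.020, 0.942)
t=7.500: state=(0.037, 0.014, 0.949)
t=8.000: state=(0.037, 0.010, 0.953)
t=8.500: state=(0.036, 0.007, 0.957)
t=9.000: state=(0.036, 0.005, 0.959)
t=9.500: state=(0.036, 0.004, 0.961)
t=9.720: state=(0.036, 0.003, 0.961)
compare at T: S=0.036, I=0.003, R=0.961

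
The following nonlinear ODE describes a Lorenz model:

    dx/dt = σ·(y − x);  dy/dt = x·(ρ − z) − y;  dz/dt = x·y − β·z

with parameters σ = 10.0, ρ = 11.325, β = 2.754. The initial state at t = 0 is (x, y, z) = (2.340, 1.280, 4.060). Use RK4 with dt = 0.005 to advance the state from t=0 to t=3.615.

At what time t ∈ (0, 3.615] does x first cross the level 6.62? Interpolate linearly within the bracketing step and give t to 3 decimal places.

t = 0.387

t=0.000: state=(2.340, 1.280, 4.060)
step 1 (dt=0.005): k1=(-10.600, 15.720, -8.186), k2=(-9.942, 15.536, -8.073), k3=(-9.963, 15.547, -8.072), k4=(-9.324, 15.373, -7.961); state += dt/6·(k1+2k2+2k3+k4)
t=0.005: state=(2.290, 1.358, 4.020)
t=0.010: state=(2.247, 1.434, 3.980)
t=0.015: state=(2.209, 1.508, 3.942)
continuing one RK4 step at a time; state shown every 40 steps (Δt=0.2):
t=0.200: state=(3.119, 4.414, 3.453)
t=0.385: state=(6.581, 8.770, 7.014)
next step: t=0.390: state=(6.690, 8.866, 7.209) — x has crossed 6.62
linear interpolation between t=0.385 (6.58129) and t=0.390 (6.69043) → t≈0.387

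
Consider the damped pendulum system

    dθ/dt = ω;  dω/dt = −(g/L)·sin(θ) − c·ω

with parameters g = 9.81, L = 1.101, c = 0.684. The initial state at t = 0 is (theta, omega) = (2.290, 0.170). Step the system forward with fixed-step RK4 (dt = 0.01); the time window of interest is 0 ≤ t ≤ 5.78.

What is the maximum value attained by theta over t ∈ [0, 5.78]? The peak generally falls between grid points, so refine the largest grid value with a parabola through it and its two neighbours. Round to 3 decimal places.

max theta = 2.292

t=0.000: state=(2.290, 0.170)
step 1 (dt=0.01): k1=(0.170, -6.820), k2=(0.136, -6.791), k3=(0.136, -6.792), k4=(0.102, -6.765); state += dt/6·(k1+2k2+2k3+k4)
t=0.010: state=(2.291, 0.102)
t=0.020: state=(2.292, 0.035)
t=0.030: state=(2.292, -0.032)
continuing one RK4 step at a time; state shown every 20 steps (Δt=0.2):
t=0.200: state=(2.192, -1.135)
t=0.400: state=(1.833, -2.474)
t=0.600: state=(1.203, -3.794)
t=0.800: state=(0.359, -4.448)
t=1.000: state=(-0.483, -3.745)
t=1.200: state=(-1.073, -2.074)
t=1.400: state=(-1.304, -0.247)
t=1.600: state=(-1.186, 1.374)
t=1.800: state=(-0.780, 2.589)
t=2.000: state=(-0.202, 3.034)
t=2.200: state=(0.366, 2.486)
t=2.400: state=(0.747, 1.259)
t=2.600: state=(0.859, -0.127)
t=2.800: state=(0.710, -1.307)
t=3.000: state=(0.369, -2.002)
t=3.200: state=(-0.044, -2.005)
t=3.400: state=(-0.390, -1.368)
t=3.600: state=(-0.569, -0.399)
t=3.800: state=(-0.551, 0.559)
t=4.000: state=(-0.365, 1.236)
t=4.200: state=(-0.087, 1.451)
t=4.400: state=(0.182, 1.173)
t=4.600: state=(0.359, 0.558)
t=4.800: state=(0.400, -0.149)
t=5.000: state=(0.309, -0.721)
t=5.200: state=(0.131, -0.996)
t=5.400: state=(-0.066, -0.917)
t=5.600: state=(-0.216, -0.553)
t=5.780: state=(-0.277, -0.111)
largest grid value and its neighbours: theta(0.020)=2.29204, theta(0.030)=2.29206, theta(0.040)=2.29140
parabola through these three points peaks at t≈0.025 with theta≈2.29213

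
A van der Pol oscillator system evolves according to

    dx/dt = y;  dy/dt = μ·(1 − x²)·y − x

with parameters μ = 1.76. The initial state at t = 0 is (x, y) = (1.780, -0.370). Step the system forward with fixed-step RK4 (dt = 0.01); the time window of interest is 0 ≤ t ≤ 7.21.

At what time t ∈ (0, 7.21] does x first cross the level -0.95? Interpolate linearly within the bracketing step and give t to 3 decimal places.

t = 2.286

t=0.000: state=(1.780, -0.370)
step 1 (dt=0.01): k1=(-0.370, -0.368), k2=(-0.372, -0.363), k3=(-0.372, -0.363), k4=(-0.374, -0.359); state += dt/6·(k1+2k2+2k3+k4)
t=0.010: state=(1.776, -0.374)
t=0.020: state=(1.773, -0.377)
t=0.030: state=(1.769, -0.381)
continuing one RK4 step at a time; state shown every 25 steps (Δt=0.25):
t=0.250: state=(1.678, -0.444)
t=0.500: state=(1.559, -0.510)
t=0.750: state=(1.422, -0.588)
t=1.000: state=(1.262, -0.698)
t=1.250: state=(1.068, -0.868)
t=1.500: state=(0.819, -1.151)
t=1.750: state=(0.473, -1.663)
t=2.000: state=(-0.047, -2.575)
t=2.250: state=(-0.824, -3.510)
t=2.280: state=(-0.929, -3.527)
next step: t=2.290: state=(-0.964, -3.524) — x has crossed -0.95
linear interpolation between t=2.280 (-0.92923) and t=2.290 (-0.96449) → t≈2.286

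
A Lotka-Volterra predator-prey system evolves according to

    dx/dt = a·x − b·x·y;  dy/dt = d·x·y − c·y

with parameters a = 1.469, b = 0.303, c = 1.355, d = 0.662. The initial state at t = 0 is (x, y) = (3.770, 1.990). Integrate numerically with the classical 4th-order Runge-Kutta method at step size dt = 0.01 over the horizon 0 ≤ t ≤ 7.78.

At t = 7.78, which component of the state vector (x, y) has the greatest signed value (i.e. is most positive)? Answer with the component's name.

t=0.000: state=(3.770, 1.990)
step 1 (dt=0.01): k1=(3.265, 2.270), k2=(3.266, 2.305), k3=(3.266, 2.305), k4=(3.267, 2.340); state += dt/6·(k1+2k2+2k3+k4)
t=0.010: state=(3.803, 2.013)
t=0.020: state=(3.835, 2.037)
t=0.030: state=(3.868, 2.061)
continuing one RK4 step at a time; state shown every 50 steps (Δt=0.5):
t=0.500: state=(5.015, 4.483)
t=1.000: state=(3.476, 10.186)
t=1.500: state=(1.328, 10.908)
t=2.000: state=(0.679, 7.530)
t=2.500: state=(0.570, 4.666)
t=3.000: state=(0.678, 2.899)
t=3.500: state=(0.989, 1.928)
t=4.000: state=(1.601, 1.487)
t=4.500: state=(2.676, 1.510)
t=5.000: state=(4.225, 2.386)
t=5.500: state=(4.948, 5.905)
t=6.000: state=(2.702, 11.218)
t=6.500: state=(1.044, 10.060)
t=7.000: state=(0.618, 6.609)
t=7.500: state=(0.582, 4.069)
t=7.780: state=(0.649, 3.118)
compare at T: x=0.649, y=3.118

largest component: y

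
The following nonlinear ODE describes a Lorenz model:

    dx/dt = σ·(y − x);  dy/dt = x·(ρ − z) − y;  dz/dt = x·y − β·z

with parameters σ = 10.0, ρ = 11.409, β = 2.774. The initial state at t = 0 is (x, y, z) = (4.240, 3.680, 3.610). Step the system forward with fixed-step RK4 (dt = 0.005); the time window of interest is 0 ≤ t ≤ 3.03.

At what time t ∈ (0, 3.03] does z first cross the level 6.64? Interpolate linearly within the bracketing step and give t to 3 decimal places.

t=0.000: state=(4.240, 3.680, 3.610)
step 1 (dt=0.005): k1=(-5.600, 29.388, 5.589), k2=(-4.725, 29.146, 5.809), k3=(-4.753, 29.161, 5.813), k4=(-3.904, 28.934, 6.036); state += dt/6·(k1+2k2+2k3+k4)
t=0.005: state=(4.216, 3.826, 3.639)
t=0.010: state=(4.201, 3.969, 3.670)
t=0.015: state=(4.193, 4.111, 3.704)
continuing one RK4 step at a time; state shown every 20 steps (Δt=0.1):
t=0.100: state=(4.899, 6.401, 4.727)
t=0.175: state=(6.256, 8.254, 6.640)
next step: t=0.180: state=(6.356, 8.360, 6.808) — z has crossed 6.64
linear interpolation between t=0.175 (6.63976) and t=0.180 (6.80844) → t≈0.175

t = 0.175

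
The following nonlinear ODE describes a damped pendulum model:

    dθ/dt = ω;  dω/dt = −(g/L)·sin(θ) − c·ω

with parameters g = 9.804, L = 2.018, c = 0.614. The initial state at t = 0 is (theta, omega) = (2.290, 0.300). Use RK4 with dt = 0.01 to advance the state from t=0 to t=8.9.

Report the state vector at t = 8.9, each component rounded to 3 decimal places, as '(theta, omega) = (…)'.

(theta, omega) = (0.063, 0.250)

t=0.000: state=(2.290, 0.300)
step 1 (dt=0.01): k1=(0.300, -3.839), k2=(0.281, -3.823), k3=(0.281, -3.823), k4=(0.262, -3.807); state += dt/6·(k1+2k2+2k3+k4)
t=0.010: state=(2.293, 0.262)
t=0.020: state=(2.295, 0.224)
t=0.030: state=(2.297, 0.186)
continuing one RK4 step at a time; state shown every 50 steps (Δt=0.5):
t=0.500: state=(1.997, -1.453)
t=1.000: state=(0.842, -3.031)
t=1.500: state=(-0.623, -2.301)
t=2.000: state=(-1.184, 0.064)
t=2.500: state=(-0.673, 1.772)
t=3.000: state=(0.272, 1.643)
t=3.500: state=(0.722, 0.080)
t=4.000: state=(0.416, -1.137)
t=4.500: state=(-0.186, -1.031)
t=5.000: state=(-0.456, -0.000)
t=5.500: state=(-0.235, 0.758)
t=6.000: state=(0.146, 0.617)
t=6.500: state=(0.290, -0.064)
t=7.000: state=(0.125, -0.506)
t=7.500: state=(-0.114, -0.357)
t=8.000: state=(-0.182, 0.088)
t=8.500: state=(-0.061, 0.333)
t=8.900: state=(0.063, 0.250)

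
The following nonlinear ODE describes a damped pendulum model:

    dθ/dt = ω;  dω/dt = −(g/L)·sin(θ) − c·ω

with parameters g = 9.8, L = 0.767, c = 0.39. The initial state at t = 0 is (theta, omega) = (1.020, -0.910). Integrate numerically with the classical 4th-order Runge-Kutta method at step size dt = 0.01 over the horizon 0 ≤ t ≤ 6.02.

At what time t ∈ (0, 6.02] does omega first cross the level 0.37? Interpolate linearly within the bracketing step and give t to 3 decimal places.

t=0.000: state=(1.020, -0.910)
step 1 (dt=0.01): k1=(-0.910, -10.533), k2=(-0.963, -10.481), k3=(-0.962, -10.480), k4=(-1.015, -10.427); state += dt/6·(k1+2k2+2k3+k4)
t=0.010: state=(1.010, -1.015)
t=0.020: state=(1.000, -1.119)
t=0.030: state=(0.988, -1.221)
continuing one RK4 step at a time; state shown every 20 steps (Δt=0.2):
t=0.200: state=(0.647, -2.695)
t=0.400: state=(0.021, -3.299)
t=0.600: state=(-0.567, -2.353)
t=0.800: state=(-0.860, -0.514)
t=0.890: state=(-0.867, 0.368)
next step: t=0.900: state=(-0.862, 0.463) — omega has crossed 0.37
linear interpolation between t=0.890 (0.36787) and t=0.900 (0.46347) → t≈0.890

t = 0.890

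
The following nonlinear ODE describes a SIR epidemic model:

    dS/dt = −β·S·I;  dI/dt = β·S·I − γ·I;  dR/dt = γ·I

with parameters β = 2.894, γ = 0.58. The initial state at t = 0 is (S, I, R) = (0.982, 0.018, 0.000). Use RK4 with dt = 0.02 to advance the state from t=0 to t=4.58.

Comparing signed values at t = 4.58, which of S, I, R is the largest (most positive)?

largest component: R

t=0.000: state=(0.982, 0.018, 0.000)
step 1 (dt=0.02): k1=(-0.051, 0.041, 0.010), k2=(-0.052, 0.042, 0.011), k3=(-0.052, 0.042, 0.011), k4=(-0.053, 0.043, 0.011); state += dt/6·(k1+2k2+2k3+k4)
t=0.020: state=(0.981, 0.019, 0.000)
t=0.040: state=(0.980, 0.020, 0.000)
t=0.060: state=(0.979, 0.021, 0.001)
continuing one RK4 step at a time; state shown every 10 steps (Δt=0.2):
t=0.200: state=(0.969, 0.028, 0.003)
t=0.400: state=(0.949, 0.044, 0.007)
t=0.600: state=(0.920, 0.067, 0.013)
t=0.800: state=(0.877, 0.100, 0.023)
t=1.000: state=(0.817, 0.146, 0.037)
t=1.200: state=(0.739, 0.204, 0.057)
t=1.400: state=(0.644, 0.272, 0.085)
t=1.600: state=(0.539, 0.341, 0.120)
t=1.800: state=(0.435, 0.402, 0.163)
t=2.000: state=(0.340, 0.448, 0.213)
t=2.200: state=(0.260, 0.474, 0.266)
t=2.400: state=(0.197, 0.481, 0.322)
t=2.600: state=(0.149, 0.473, 0.377)
t=2.800: state=(0.114, 0.455, 0.431)
t=3.000: state=(0.088, 0.429, 0.483)
t=3.200: state=(0.070, 0.400, 0.531)
t=3.400: state=(0.056, 0.369, 0.575)
t=3.600: state=(0.045, 0.338, 0.616)
t=3.800: state=(0.038, 0.309, 0.654)
t=4.000: state=(0.032, 0.280, 0.688)
t=4.200: state=(0.027, 0.254, 0.719)
t=4.400: state=(0.024, 0.229, 0.747)
t=4.580: state=(0.021, 0.209, 0.770)
compare at T: S=0.021, I=0.209, R=0.770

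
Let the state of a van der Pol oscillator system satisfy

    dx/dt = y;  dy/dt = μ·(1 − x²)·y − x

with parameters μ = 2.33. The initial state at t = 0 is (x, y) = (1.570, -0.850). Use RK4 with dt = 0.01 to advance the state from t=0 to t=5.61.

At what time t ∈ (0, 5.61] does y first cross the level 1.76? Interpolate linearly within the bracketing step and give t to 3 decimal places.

t = 5.206

t=0.000: state=(1.570, -0.850)
step 1 (dt=0.01): k1=(-0.850, 1.331), k2=(-0.843, 1.287), k3=(-0.844, 1.288), k4=(-0.837, 1.244); state += dt/6·(k1+2k2+2k3+k4)
t=0.010: state=(1.562, -0.837)
t=0.020: state=(1.553, -0.825)
t=0.030: state=(1.545, -0.814)
continuing one RK4 step at a time; state shown every 20 steps (Δt=0.2):
t=0.200: state=(1.417, -0.710)
t=0.400: state=(1.277, -0.712)
t=0.600: state=(1.127, -0.797)
t=0.800: state=(0.952, -0.971)
t=1.000: state=(0.729, -1.291)
t=1.200: state=(0.418, -1.889)
t=1.400: state=(-0.060, -2.984)
t=1.600: state=(-0.793, -4.224)
t=1.800: state=(-1.584, -3.128)
t=2.000: state=(-1.963, -0.858)
t=2.200: state=(-2.030, 0.006)
t=2.400: state=(-2.002, 0.216)
t=2.600: state=(-1.952, 0.273)
t=2.800: state=(-1.895, 0.298)
t=3.000: state=(-1.834, 0.316)
t=3.200: state=(-1.769, 0.336)
t=3.400: state=(-1.699, 0.358)
t=3.600: state=(-1.625, 0.386)
t=3.800: state=(-1.545, 0.419)
t=4.000: state=(-1.457, 0.463)
t=4.200: state=(-1.359, 0.520)
t=4.400: state=(-1.247, 0.600)
t=4.600: state=(-1.116, 0.715)
t=4.800: state=(-0.957, 0.895)
t=5.000: state=(-0.751, 1.195)
t=5.200: state=(-0.463, 1.737)
next step: t=5.210: state=(-0.445, 1.774) — y has crossed 1.76
linear interpolation between t=5.200 (1.73694) and t=5.210 (1.77394) → t≈5.206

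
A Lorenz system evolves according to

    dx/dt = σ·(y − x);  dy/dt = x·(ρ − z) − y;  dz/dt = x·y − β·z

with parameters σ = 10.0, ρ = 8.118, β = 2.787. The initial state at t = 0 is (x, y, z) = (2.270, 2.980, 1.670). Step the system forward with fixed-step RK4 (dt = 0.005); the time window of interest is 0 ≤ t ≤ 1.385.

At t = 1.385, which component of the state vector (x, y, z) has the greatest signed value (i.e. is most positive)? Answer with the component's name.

t=0.000: state=(2.270, 2.980, 1.670)
step 1 (dt=0.005): k1=(7.100, 11.657, 2.110), k2=(7.214, 11.730, 2.215), k3=(7.213, 11.731, 2.216), k4=(7.326, 11.805, 2.322); state += dt/6·(k1+2k2+2k3+k4)
t=0.005: state=(2.306, 3.039, 1.681)
t=0.010: state=(2.343, 3.098, 1.693)
t=0.015: state=(2.382, 3.158, 1.706)
continuing one RK4 step at a time; state shown every 10 steps (Δt=0.05):
t=0.050: state=(2.679, 3.602, 1.833)
t=0.100: state=(3.189, 4.303, 2.137)
t=0.150: state=(3.789, 5.069, 2.625)
t=0.200: state=(4.461, 5.856, 3.340)
t=0.250: state=(5.168, 6.580, 4.311)
t=0.300: state=(5.847, 7.121, 5.524)
t=0.350: state=(6.408, 7.343, 6.891)
t=0.400: state=(6.750, 7.156, 8.240)
t=0.450: state=(6.796, 6.571, 9.353)
t=0.500: state=(6.532, 5.720, 10.056)
t=0.550: state=(6.015, 4.799, 10.289)
t=0.600: state=(5.357, 3.979, 10.111)
t=0.650: state=(4.674, 3.349, 9.648)
t=0.700: state=(4.056, 2.924, 9.026)
t=0.750: state=(3.552, 2.676, 8.345)
t=0.800: state=(3.180, 2.563, 7.667)
t=0.850: state=(2.932, 2.553, 7.032)
t=0.900: state=(2.795, 2.620, 6.461)
t=0.950: state=(2.752, 2.750, 5.967)
t=1.000: state=(2.789, 2.935, 5.557)
t=1.050: state=(2.895, 3.169, 5.239)
t=1.100: state=(3.061, 3.450, 5.017)
t=1.150: state=(3.281, 3.772, 4.899)
t=1.200: state=(3.549, 4.126, 4.892)
t=1.250: state=(3.855, 4.498, 5.001)
t=1.300: state=(4.188, 4.869, 5.232)
t=1.350: state=(4.530, 5.210, 5.580)
t=1.385: state=(4.763, 5.412, 5.885)
compare at T: x=4.763, y=5.412, z=5.885

largest component: z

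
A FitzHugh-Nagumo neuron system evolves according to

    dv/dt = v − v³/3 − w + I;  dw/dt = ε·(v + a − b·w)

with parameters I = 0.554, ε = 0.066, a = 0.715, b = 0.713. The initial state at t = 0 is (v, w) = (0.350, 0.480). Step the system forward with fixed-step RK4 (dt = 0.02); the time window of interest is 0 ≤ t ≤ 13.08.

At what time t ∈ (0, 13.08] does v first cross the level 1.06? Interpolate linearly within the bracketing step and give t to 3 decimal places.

t=0.000: state=(0.350, 0.480)
step 1 (dt=0.02): k1=(0.410, 0.048), k2=(0.413, 0.048), k3=(0.413, 0.048), k4=(0.416, 0.048); state += dt/6·(k1+2k2+2k3+k4)
t=0.020: state=(0.358, 0.481)
t=0.040: state=(0.367, 0.482)
t=0.060: state=(0.375, 0.483)
continuing one RK4 step at a time; state shown every 25 steps (Δt=0.5):
t=0.500: state=(0.595, 0.507)
t=1.000: state=(0.911, 0.543)
t=1.220: state=(1.058, 0.562)
next step: t=1.240: state=(1.071, 0.564) — v has crossed 1.06
linear interpolation between t=1.220 (1.05799) and t=1.240 (1.07105) → t≈1.223

t = 1.223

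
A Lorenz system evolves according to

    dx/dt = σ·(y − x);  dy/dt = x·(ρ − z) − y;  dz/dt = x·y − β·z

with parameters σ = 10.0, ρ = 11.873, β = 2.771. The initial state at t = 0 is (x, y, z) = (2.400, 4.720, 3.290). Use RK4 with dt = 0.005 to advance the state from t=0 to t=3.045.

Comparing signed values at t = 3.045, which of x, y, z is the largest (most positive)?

t=0.000: state=(2.400, 4.720, 3.290)
step 1 (dt=0.005): k1=(23.200, 15.879, 2.211), k2=(23.017, 16.324, 2.567), k3=(23.033, 16.317, 2.566), k4=(22.864, 16.754, 2.925); state += dt/6·(k1+2k2+2k3+k4)
t=0.005: state=(2.515, 4.802, 3.303)
t=0.010: state=(2.629, 4.887, 3.319)
t=0.015: state=(2.741, 4.978, 3.339)
continuing one RK4 step at a time; state shown every 20 steps (Δt=0.1):
t=0.100: state=(4.647, 7.011, 4.344)
t=0.200: state=(7.161, 9.669, 7.740)
t=0.300: state=(9.009, 9.781, 13.154)
t=0.400: state=(8.259, 6.131, 16.223)
t=0.500: state=(5.606, 2.905, 14.928)
t=0.600: state=(3.435, 1.880, 12.181)
t=0.700: state=(2.447, 1.952, 9.694)
t=0.800: state=(2.307, 2.471, 7.792)
t=0.900: state=(2.718, 3.365, 6.538)
t=1.000: state=(3.602, 4.729, 6.072)
t=1.100: state=(4.963, 6.532, 6.730)
t=1.200: state=(6.601, 8.179, 8.910)
t=1.300: state=(7.758, 8.301, 12.123)
t=1.400: state=(7.475, 6.405, 14.217)
t=1.500: state=(5.973, 4.278, 13.876)
t=1.600: state=(4.469, 3.267, 12.169)
t=1.700: state=(3.647, 3.195, 10.326)
t=1.800: state=(3.514, 3.671, 8.876)
t=1.900: state=(3.915, 4.542, 8.049)
t=2.000: state=(4.730, 5.707, 8.041)
t=2.100: state=(5.789, 6.866, 9.023)
t=2.200: state=(6.713, 7.383, 10.820)
t=2.300: state=(6.965, 6.761, 12.521)
t=2.400: state=(6.363, 5.453, 13.066)
t=2.500: state=(5.373, 4.411, 12.393)
t=2.600: state=(4.589, 4.021, 11.185)
t=2.700: state=(4.264, 4.176, 10.032)
t=2.800: state=(4.388, 4.708, 9.266)
t=2.900: state=(4.863, 5.468, 9.078)
t=3.000: state=(5.536, 6.234, 9.559)
t=3.045: state=(5.841, 6.488, 9.974)
compare at T: x=5.841, y=6.488, z=9.974

largest component: z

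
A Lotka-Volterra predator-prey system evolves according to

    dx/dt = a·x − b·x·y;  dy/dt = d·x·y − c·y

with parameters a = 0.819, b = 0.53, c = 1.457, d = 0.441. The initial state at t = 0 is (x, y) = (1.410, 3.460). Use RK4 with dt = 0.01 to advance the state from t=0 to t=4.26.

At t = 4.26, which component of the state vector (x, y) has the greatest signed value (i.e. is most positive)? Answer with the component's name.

largest component: x

t=0.000: state=(1.410, 3.460)
step 1 (dt=0.01): k1=(-1.431, -2.890), k2=(-1.413, -2.889), k3=(-1.413, -2.888), k4=(-1.395, -2.887); state += dt/6·(k1+2k2+2k3+k4)
t=0.010: state=(1.396, 3.431)
t=0.020: state=(1.382, 3.402)
t=0.030: state=(1.369, 3.373)
continuing one RK4 step at a time; state shown every 20 steps (Δt=0.2):
t=0.200: state=(1.186, 2.897)
t=0.400: state=(1.057, 2.388)
t=0.600: state=(0.990, 1.952)
t=0.800: state=(0.967, 1.590)
t=1.000: state=(0.978, 1.294)
t=1.200: state=(1.018, 1.056)
t=1.400: state=(1.083, 0.865)
t=1.600: state=(1.174, 0.714)
t=1.800: state=(1.291, 0.595)
t=2.000: state=(1.435, 0.501)
t=2.200: state=(1.609, 0.428)
t=2.400: state=(1.817, 0.372)
t=2.600: state=(2.063, 0.330)
t=2.800: state=(2.350, 0.299)
t=3.000: state=(2.685, 0.279)
t=3.200: state=(3.073, 0.269)
t=3.400: state=(3.519, 0.268)
t=3.600: state=(4.027, 0.280)
t=3.800: state=(4.599, 0.305)
t=4.000: state=(5.234, 0.352)
t=4.200: state=(5.917, 0.430)
t=4.260: state=(6.128, 0.462)
compare at T: x=6.128, y=0.462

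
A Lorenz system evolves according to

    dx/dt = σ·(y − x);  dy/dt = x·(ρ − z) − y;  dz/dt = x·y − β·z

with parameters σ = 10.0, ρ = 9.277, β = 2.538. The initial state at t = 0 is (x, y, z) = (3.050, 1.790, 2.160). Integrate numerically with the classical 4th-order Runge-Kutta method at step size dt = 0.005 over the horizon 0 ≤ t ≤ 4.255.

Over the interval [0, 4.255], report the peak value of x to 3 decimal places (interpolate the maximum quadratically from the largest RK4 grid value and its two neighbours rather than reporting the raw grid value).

max x = 7.334

t=0.000: state=(3.050, 1.790, 2.160)
step 1 (dt=0.005): k1=(-12.600, 19.917, -0.023), k2=(-11.787, 19.643, 0.071), k3=(-11.814, 19.657, 0.073), k4=(-11.026, 19.397, 0.165); state += dt/6·(k1+2k2+2k3+k4)
t=0.005: state=(2.991, 1.888, 2.160)
t=0.010: state=(2.940, 1.984, 2.162)
t=0.015: state=(2.895, 2.078, 2.164)
continuing one RK4 step at a time; state shown every 40 steps (Δt=0.2):
t=0.200: state=(3.928, 5.283, 3.155)
t=0.400: state=(6.915, 7.988, 8.208)
t=0.600: state=(6.149, 4.525, 12.083)
t=0.800: state=(3.187, 2.249, 9.405)
t=1.000: state=(2.429, 2.492, 6.591)
t=1.200: state=(3.145, 3.770, 5.308)
t=1.400: state=(4.786, 5.709, 6.246)
t=1.600: state=(6.055, 6.163, 9.238)
t=1.800: state=(5.090, 4.251, 10.205)
t=2.000: state=(3.720, 3.316, 8.572)
t=2.200: state=(3.531, 3.709, 7.065)
t=2.400: state=(4.259, 4.755, 6.844)
t=2.600: state=(5.184, 5.507, 8.070)
t=2.800: state=(5.237, 4.970, 9.287)
t=3.000: state=(4.472, 4.093, 8.979)
t=3.200: state=(4.014, 3.959, 7.991)
t=3.400: state=(4.212, 4.435, 7.486)
t=3.600: state=(4.734, 4.980, 7.859)
t=3.800: state=(4.993, 4.978, 8.617)
t=4.000: state=(4.721, 4.511, 8.811)
t=4.200: state=(4.355, 4.238, 8.364)
t=4.255: state=(4.305, 4.240, 8.215)
largest grid value and its neighbours: x(0.470)=7.33303, x(0.475)=7.33385, x(0.480)=7.33049
parabola through these three points peaks at t≈0.473 with x≈7.33404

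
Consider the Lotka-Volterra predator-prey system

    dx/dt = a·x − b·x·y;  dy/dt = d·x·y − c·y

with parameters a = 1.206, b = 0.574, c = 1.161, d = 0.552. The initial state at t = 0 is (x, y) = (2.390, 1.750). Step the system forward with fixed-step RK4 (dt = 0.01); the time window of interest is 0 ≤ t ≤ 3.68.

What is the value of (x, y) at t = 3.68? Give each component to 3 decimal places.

t=0.000: state=(2.390, 1.750)
step 1 (dt=0.01): k1=(0.482, 0.277), k2=(0.480, 0.280), k3=(0.480, 0.280), k4=(0.479, 0.282); state += dt/6·(k1+2k2+2k3+k4)
t=0.010: state=(2.395, 1.753)
t=0.020: state=(2.400, 1.756)
t=0.030: state=(2.404, 1.759)
continuing one RK4 step at a time; state shown every 20 steps (Δt=0.2):
t=0.200: state=(2.479, 1.815)
t=0.400: state=(2.550, 1.900)
t=0.600: state=(2.595, 2.002)
t=0.800: state=(2.608, 2.116)
t=1.000: state=(2.586, 2.235)
t=1.200: state=(2.529, 2.350)
t=1.400: state=(2.443, 2.452)
t=1.600: state=(2.335, 2.531)
t=1.800: state=(2.216, 2.580)
t=2.000: state=(2.095, 2.595)
t=2.200: state=(1.981, 2.576)
t=2.400: state=(1.880, 2.527)
t=2.600: state=(1.798, 2.454)
t=2.800: state=(1.735, 2.364)
t=3.000: state=(1.693, 2.264)
t=3.200: state=(1.672, 2.161)
t=3.400: state=(1.670, 2.060)
t=3.600: state=(1.687, 1.965)
t=3.680: state=(1.699, 1.930)

(x, y) = (1.699, 1.930)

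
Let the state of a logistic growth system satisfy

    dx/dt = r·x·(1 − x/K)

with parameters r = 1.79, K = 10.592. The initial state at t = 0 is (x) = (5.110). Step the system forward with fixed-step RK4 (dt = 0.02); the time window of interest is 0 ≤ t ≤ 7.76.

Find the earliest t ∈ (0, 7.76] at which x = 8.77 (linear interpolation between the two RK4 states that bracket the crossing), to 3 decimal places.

t = 0.917

t=0.000: state=(5.110)
step 1 (dt=0.02): k1=(4.734), k2=(4.737), k3=(4.737), k4=(4.739); state += dt/6·(k1+2k2+2k3+k4)
t=0.020: state=(5.205)
t=0.040: state=(5.300)
t=0.060: state=(5.394)
continuing one RK4 step at a time; state shown every 25 steps (Δt=0.5):
t=0.500: state=(7.364)
t=0.900: state=(8.723)
next step: t=0.920: state=(8.778) — x has crossed 8.77
linear interpolation between t=0.900 (8.72326) and t=0.920 (8.77772) → t≈0.917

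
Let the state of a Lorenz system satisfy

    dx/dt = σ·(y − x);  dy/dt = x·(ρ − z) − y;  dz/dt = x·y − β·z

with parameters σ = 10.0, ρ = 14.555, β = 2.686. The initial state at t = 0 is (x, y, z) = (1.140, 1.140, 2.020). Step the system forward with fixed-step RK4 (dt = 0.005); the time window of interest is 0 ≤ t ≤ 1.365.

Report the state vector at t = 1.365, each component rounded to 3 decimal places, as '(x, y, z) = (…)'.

(x, y, z) = (2.986, 4.722, 3.739)

t=0.000: state=(1.140, 1.140, 2.020)
step 1 (dt=0.005): k1=(0.000, 13.150, -4.126), k2=(0.329, 13.129, -4.061), k3=(0.320, 13.139, -4.060), k4=(0.641, 13.127, -3.995); state += dt/6·(k1+2k2+2k3+k4)
t=0.005: state=(1.142, 1.206, 2.000)
t=0.010: state=(1.146, 1.271, 1.980)
t=0.015: state=(1.154, 1.337, 1.961)
continuing one RK4 step at a time; state shown every 10 steps (Δt=0.05):
t=0.050: state=(1.282, 1.817, 1.849)
t=0.100: state=(1.660, 2.633, 1.769)
t=0.150: state=(2.263, 3.715, 1.837)
t=0.200: state=(3.131, 5.174, 2.166)
t=0.250: state=(4.328, 7.093, 2.966)
t=0.300: state=(5.904, 9.433, 4.579)
t=0.350: state=(7.815, 11.839, 7.452)
t=0.400: state=(9.778, 13.388, 11.800)
t=0.450: state=(11.159, 12.799, 16.894)
t=0.500: state=(11.210, 9.692, 20.798)
t=0.550: state=(9.732, 5.580, 21.955)
t=0.600: state=(7.371, 2.396, 20.758)
t=0.650: state=(5.011, 0.717, 18.573)
t=0.700: state=(3.166, 0.102, 16.307)
t=0.750: state=(1.929, 0.002, 14.261)
t=0.800: state=(1.186, 0.087, 12.472)
t=0.850: state=(0.781, 0.215, 10.911)
t=0.900: state=(0.586, 0.345, 9.548)
t=0.950: state=(0.519, 0.477, 8.359)
t=1.000: state=(0.533, 0.625, 7.322)
t=1.050: state=(0.607, 0.807, 6.421)
t=1.100: state=(0.734, 1.046, 5.643)
t=1.150: state=(0.922, 1.367, 4.980)
t=1.200: state=(1.186, 1.805, 4.432)
t=1.250: state=(1.551, 2.404, 4.010)
t=1.300: state=(2.052, 3.221, 3.743)
t=1.350: state=(2.737, 4.325, 3.695)
t=1.365: state=(2.986, 4.722, 3.739)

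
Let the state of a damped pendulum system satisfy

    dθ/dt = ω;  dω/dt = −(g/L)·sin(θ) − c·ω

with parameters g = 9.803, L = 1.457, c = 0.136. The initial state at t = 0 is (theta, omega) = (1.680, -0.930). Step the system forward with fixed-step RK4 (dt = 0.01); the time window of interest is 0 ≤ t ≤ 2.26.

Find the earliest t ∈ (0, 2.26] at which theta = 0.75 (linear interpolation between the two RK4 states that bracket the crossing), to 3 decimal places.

t = 0.415

t=0.000: state=(1.680, -0.930)
step 1 (dt=0.01): k1=(-0.930, -6.562), k2=(-0.963, -6.561), k3=(-0.963, -6.561), k4=(-0.996, -6.559); state += dt/6·(k1+2k2+2k3+k4)
t=0.010: state=(1.670, -0.996)
t=0.020: state=(1.660, -1.061)
t=0.030: state=(1.649, -1.127)
continuing one RK4 step at a time; state shown every 10 steps (Δt=0.1):
t=0.100: state=(1.554, -1.584)
t=0.200: state=(1.364, -2.226)
t=0.300: state=(1.110, -2.827)
t=0.400: state=(0.801, -3.334)
t=0.410: state=(0.768, -3.377)
next step: t=0.420: state=(0.734, -3.418) — theta has crossed 0.75
linear interpolation between t=0.410 (0.76765) and t=0.420 (0.73367) → t≈0.415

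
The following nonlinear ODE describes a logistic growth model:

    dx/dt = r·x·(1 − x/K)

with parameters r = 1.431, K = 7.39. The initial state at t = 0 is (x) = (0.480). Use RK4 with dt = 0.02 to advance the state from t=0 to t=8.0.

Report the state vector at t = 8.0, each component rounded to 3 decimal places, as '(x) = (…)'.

t=0.000: state=(0.480)
step 1 (dt=0.02): k1=(0.642), k2=(0.650), k3=(0.650), k4=(0.658); state += dt/6·(k1+2k2+2k3+k4)
t=0.020: state=(0.493)
t=0.040: state=(0.506)
t=0.060: state=(0.520)
continuing one RK4 step at a time; state shown every 25 steps (Δt=0.5):
t=0.500: state=(0.919)
t=1.000: state=(1.664)
t=1.500: state=(2.755)
t=2.000: state=(4.054)
t=2.500: state=(5.270)
t=3.000: state=(6.175)
t=3.500: state=(6.742)
t=4.000: state=(7.058)
t=4.500: state=(7.224)
t=5.000: state=(7.308)
t=5.500: state=(7.350)
t=6.000: state=(7.370)
t=6.500: state=(7.380)
t=7.000: state=(7.385)
t=7.500: state=(7.388)
t=8.000: state=(7.389)

(x) = (7.389)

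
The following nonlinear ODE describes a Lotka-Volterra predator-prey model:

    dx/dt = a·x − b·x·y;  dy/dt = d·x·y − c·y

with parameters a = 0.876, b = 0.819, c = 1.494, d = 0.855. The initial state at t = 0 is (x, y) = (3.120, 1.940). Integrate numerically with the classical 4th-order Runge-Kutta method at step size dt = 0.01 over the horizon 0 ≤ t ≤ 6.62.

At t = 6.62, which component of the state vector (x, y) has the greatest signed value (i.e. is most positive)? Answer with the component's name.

t=0.000: state=(3.120, 1.940)
step 1 (dt=0.01): k1=(-2.224, 2.277), k2=(-2.245, 2.272), k3=(-2.245, 2.271), k4=(-2.266, 2.266); state += dt/6·(k1+2k2+2k3+k4)
t=0.010: state=(3.098, 1.963)
t=0.020: state=(3.075, 1.985)
t=0.030: state=(3.051, 2.008)
continuing one RK4 step at a time; state shown every 25 steps (Δt=0.25):
t=0.250: state=(2.474, 2.434)
t=0.500: state=(1.820, 2.646)
t=0.750: state=(1.326, 2.540)
t=1.000: state=(1.010, 2.238)
t=1.250: state=(0.825, 1.871)
t=1.500: state=(0.727, 1.518)
t=1.750: state=(0.684, 1.214)
t=2.000: state=(0.682, 0.967)
t=2.250: state=(0.711, 0.772)
t=2.500: state=(0.768, 0.622)
t=2.750: state=(0.852, 0.509)
t=3.000: state=(0.965, 0.425)
t=3.250: state=(1.108, 0.365)
t=3.500: state=(1.286, 0.324)
t=3.750: state=(1.502, 0.300)
t=4.000: state=(1.760, 0.293)
t=4.250: state=(2.062, 0.303)
t=4.500: state=(2.405, 0.336)
t=4.750: state=(2.778, 0.402)
t=5.000: state=(3.150, 0.522)
t=5.250: state=(3.456, 0.729)
t=5.500: state=(3.588, 1.070)
t=5.750: state=(3.418, 1.567)
t=6.000: state=(2.912, 2.132)
t=6.250: state=(2.235, 2.546)
t=6.500: state=(1.627, 2.641)
t=6.620: state=(1.398, 2.577)
compare at T: x=1.398, y=2.577

largest component: y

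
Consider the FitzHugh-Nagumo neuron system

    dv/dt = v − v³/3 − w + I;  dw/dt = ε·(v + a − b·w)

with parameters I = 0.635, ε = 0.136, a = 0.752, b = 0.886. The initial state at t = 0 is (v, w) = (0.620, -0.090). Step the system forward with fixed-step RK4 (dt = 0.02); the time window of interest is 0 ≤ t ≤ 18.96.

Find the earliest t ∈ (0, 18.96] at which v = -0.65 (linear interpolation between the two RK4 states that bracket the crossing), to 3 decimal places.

t = 11.202

t=0.000: state=(0.620, -0.090)
step 1 (dt=0.02): k1=(1.266, 0.197), k2=(1.271, 0.199), k3=(1.271, 0.199), k4=(1.277, 0.200); state += dt/6·(k1+2k2+2k3+k4)
t=0.020: state=(0.645, -0.086)
t=0.040: state=(0.671, -0.082)
t=0.060: state=(0.697, -0.078)
continuing one RK4 step at a time; state shown every 50 steps (Δt=1):
t=1.000: state=(1.703, 0.176)
t=2.000: state=(1.831, 0.485)
t=3.000: state=(1.731, 0.754)
t=4.000: state=(1.610, 0.979)
t=5.000: state=(1.482, 1.162)
t=6.000: state=(1.347, 1.308)
t=7.000: state=(1.198, 1.419)
t=8.000: state=(1.023, 1.497)
t=9.000: state=(0.793, 1.540)
t=10.000: state=(0.419, 1.541)
t=11.000: state=(-0.389, 1.471)
t=11.200: state=(-0.647, 1.442)
next step: t=11.220: state=(-0.674, 1.439) — v has crossed -0.65
linear interpolation between t=11.200 (-0.64706) and t=11.220 (-0.67446) → t≈11.202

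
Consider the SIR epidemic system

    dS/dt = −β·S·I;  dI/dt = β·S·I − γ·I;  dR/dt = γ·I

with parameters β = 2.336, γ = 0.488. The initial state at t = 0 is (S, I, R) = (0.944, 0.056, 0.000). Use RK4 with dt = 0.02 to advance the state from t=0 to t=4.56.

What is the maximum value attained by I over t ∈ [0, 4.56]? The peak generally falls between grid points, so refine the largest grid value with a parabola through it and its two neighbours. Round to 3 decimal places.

max I = 0.476

t=0.000: state=(0.944, 0.056, 0.000)
step 1 (dt=0.02): k1=(-0.123, 0.096, 0.027), k2=(-0.125, 0.098, 0.028), k3=(-0.125, 0.098, 0.028), k4=(-0.127, 0.099, 0.028); state += dt/6·(k1+2k2+2k3+k4)
t=0.020: state=(0.941, 0.058, 0.001)
t=0.040: state=(0.939, 0.060, 0.001)
t=0.060: state=(0.936, 0.062, 0.002)
continuing one RK4 step at a time; state shown every 10 steps (Δt=0.2):
t=0.200: state=(0.915, 0.078, 0.007)
t=0.400: state=(0.876, 0.108, 0.016)
t=0.600: state=(0.826, 0.146, 0.028)
t=0.800: state=(0.764, 0.192, 0.044)
t=1.000: state=(0.690, 0.245, 0.066)
t=1.200: state=(0.607, 0.301, 0.092)
t=1.400: state=(0.521, 0.355, 0.124)
t=1.600: state=(0.436, 0.403, 0.161)
t=1.800: state=(0.358, 0.439, 0.202)
t=2.000: state=(0.290, 0.463, 0.247)
t=2.200: state=(0.233, 0.475, 0.293)
t=2.400: state=(0.186, 0.475, 0.339)
t=2.600: state=(0.150, 0.466, 0.385)
t=2.800: state=(0.121, 0.450, 0.430)
t=3.000: state=(0.098, 0.429, 0.473)
t=3.200: state=(0.081, 0.406, 0.513)
t=3.400: state=(0.067, 0.381, 0.552)
t=3.600: state=(0.057, 0.356, 0.588)
t=3.800: state=(0.048, 0.331, 0.621)
t=4.000: state=(0.042, 0.306, 0.652)
t=4.200: state=(0.036, 0.283, 0.681)
t=4.400: state=(0.032, 0.261, 0.707)
t=4.560: state=(0.029, 0.244, 0.727)
largest grid value and its neighbours: I(2.280)=0.47598, I(2.300)=0.47602, I(2.320)=0.47595
parabola through these three points peaks at t≈2.297 with I≈0.47602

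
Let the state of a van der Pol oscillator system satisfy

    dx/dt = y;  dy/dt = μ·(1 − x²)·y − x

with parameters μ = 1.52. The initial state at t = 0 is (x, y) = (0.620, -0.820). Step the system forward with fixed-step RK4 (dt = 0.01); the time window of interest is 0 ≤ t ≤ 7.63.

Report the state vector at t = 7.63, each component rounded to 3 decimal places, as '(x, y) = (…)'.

t=0.000: state=(0.620, -0.820)
step 1 (dt=0.01): k1=(-0.820, -1.387), k2=(-0.827, -1.396), k3=(-0.827, -1.396), k4=(-0.834, -1.405); state += dt/6·(k1+2k2+2k3+k4)
t=0.010: state=(0.612, -0.834)
t=0.020: state=(0.603, -0.848)
t=0.030: state=(0.595, -0.862)
continuing one RK4 step at a time; state shown every 25 steps (Δt=0.25):
t=0.250: state=(0.366, -1.235)
t=0.500: state=(-0.013, -1.835)
t=0.750: state=(-0.559, -2.508)
t=1.000: state=(-1.208, -2.468)
t=1.250: state=(-1.689, -1.282)
t=1.500: state=(-1.867, -0.248)
t=1.750: state=(-1.863, 0.207)
t=2.000: state=(-1.786, 0.389)
t=2.250: state=(-1.675, 0.488)
t=2.500: state=(-1.543, 0.571)
t=2.750: state=(-1.389, 0.668)
t=3.000: state=(-1.206, 0.802)
t=3.250: state=(-0.982, 1.008)
t=3.500: state=(-0.691, 1.349)
t=3.750: state=(-0.287, 1.933)
t=4.000: state=(0.302, 2.805)
t=4.250: state=(1.080, 3.193)
t=4.500: state=(1.736, 1.818)
t=4.750: state=(1.991, 0.383)
t=5.000: state=(2.004, -0.177)
t=5.250: state=(1.933, -0.360)
t=5.500: state=(1.832, -0.440)
t=5.750: state=(1.714, -0.500)
t=6.000: state=(1.581, -0.566)
t=6.250: state=(1.430, -0.650)
t=6.500: state=(1.253, -0.771)
t=6.750: state=(1.039, -0.955)
t=7.000: state=(0.766, -1.257)
t=7.250: state=(0.393, -1.774)
t=7.500: state=(-0.148, -2.599)
t=7.630: state=(-0.516, -3.048)

(x, y) = (-0.516, -3.048)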